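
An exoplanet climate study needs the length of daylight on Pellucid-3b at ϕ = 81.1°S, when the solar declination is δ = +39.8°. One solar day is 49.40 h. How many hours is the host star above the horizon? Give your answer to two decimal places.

0.00 h

cos h₀ = −tan ϕ · tan δ = 5.3205 ≥ 1, so the host star never rises (polar night) and h₀ = 0.
Daylight = 2h₀/(2π) × 49.40 h = (0.0000/π) × 49.40 = 0.00 h.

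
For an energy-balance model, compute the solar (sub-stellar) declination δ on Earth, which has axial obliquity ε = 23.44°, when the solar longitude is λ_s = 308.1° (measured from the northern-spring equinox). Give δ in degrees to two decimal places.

δ = -18.24°

sin δ = sin ε · sin λ_s = sin 23.44° × sin 308.1° = -0.313034.
δ = arcsin(-0.313034) = -18.24°.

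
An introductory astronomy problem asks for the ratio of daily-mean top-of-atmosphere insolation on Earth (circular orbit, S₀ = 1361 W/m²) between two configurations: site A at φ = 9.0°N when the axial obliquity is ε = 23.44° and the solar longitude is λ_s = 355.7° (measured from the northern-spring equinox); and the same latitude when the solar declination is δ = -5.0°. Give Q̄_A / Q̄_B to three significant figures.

— Configuration A (φ=+9.0°):
Solar declination: sin δ = sin ε · sin λ_s = sin 23.44° × sin 355.7° = -0.02983, so δ = -1.709°.
cos H₀ = −tan(+9.0°) tan(-1.709°) = 0.0047, H₀ = 1.5661 rad.
Bracket: H₀ sin φ sin δ + cos φ cos δ sin H₀ = 1.5661×0.15643×-0.02983 + 0.98769×0.99956×0.99999 = -0.007308 + 0.987246 = 0.979938.
Q̄ = (S₀/π) × [bracket] = (1361/π) × 0.979938 = 424.53 W/m².
— Configuration B (φ=+9.0°):
cos H₀ = −tan(+9.0°) tan(-5.000°) = 0.0139, H₀ = 1.5569 rad.
Bracket: H₀ sin φ sin δ + cos φ cos δ sin H₀ = 1.5569×0.15643×-0.08716 + 0.98769×0.99619×0.99990 = -0.021227 + 0.983829 = 0.962602.
Q̄ = (S₀/π) × [bracket] = (1361/π) × 0.962602 = 417.02 W/m².
Ratio Q̄_A / Q̄_B = 424.53 / 417.02 = 1.018.

Q̄_A / Q̄_B ≈ 1.02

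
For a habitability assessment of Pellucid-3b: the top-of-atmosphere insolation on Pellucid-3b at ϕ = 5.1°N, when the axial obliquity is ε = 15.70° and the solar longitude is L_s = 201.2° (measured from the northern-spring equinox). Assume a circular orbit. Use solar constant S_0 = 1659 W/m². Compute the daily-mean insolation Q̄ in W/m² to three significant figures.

Solar declination: sin δ = sin ε · sin L_s = sin 15.70° × sin 201.2° = -0.09786, so δ = -5.616°.
cos h₀ = −tan(+5.1°) tan(-5.616°) = 0.0088, h₀ = 1.5620 rad.
Bracket: h₀ sin ϕ sin δ + cos ϕ cos δ sin h₀ = 1.5620×0.08889×-0.09786 + 0.99604×0.99520×0.99996 = -0.013587 + 0.991219 = 0.977632.
Q̄ = (S_0/π) × [bracket] = (1659/π) × 0.977632 = 516.3 W/m².

Q̄ ≈ 516 W/m²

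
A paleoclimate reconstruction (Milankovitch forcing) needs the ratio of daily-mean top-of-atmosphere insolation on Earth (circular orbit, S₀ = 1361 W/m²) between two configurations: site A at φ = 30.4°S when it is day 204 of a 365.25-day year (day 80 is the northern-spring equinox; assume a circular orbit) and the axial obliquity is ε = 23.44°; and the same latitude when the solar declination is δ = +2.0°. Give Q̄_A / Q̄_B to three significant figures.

— Configuration A (φ=-30.4°):
Solar longitude: λ_s = 360° × (204 − 80)/365.25 = 122.218°.
sin δ = sin 23.44° × sin 122.218° = 0.33654, so δ = +19.666°.
cos H₀ = −tan(-30.4°) tan(+19.666°) = 0.2097, H₀ = 1.3596 rad.
Bracket: H₀ sin φ sin δ + cos φ cos δ sin H₀ = 1.3596×-0.50603×0.33654 + 0.86251×0.94167×0.97777 = -0.231539 + 0.794145 = 0.562606.
Q̄ = (S₀/π) × [bracket] = (1361/π) × 0.562606 = 243.73 W/m².
— Configuration B (φ=-30.4°):
cos H₀ = −tan(-30.4°) tan(+2.000°) = 0.0205, H₀ = 1.5503 rad.
Bracket: H₀ sin φ sin δ + cos φ cos δ sin H₀ = 1.5503×-0.50603×0.03490 + 0.86251×0.99939×0.99979 = -0.027379 + 0.861803 = 0.834424.
Q̄ = (S₀/π) × [bracket] = (1361/π) × 0.834424 = 361.49 W/m².
Ratio Q̄_A / Q̄_B = 243.73 / 361.49 = 0.6742.

Q̄_A / Q̄_B ≈ 0.674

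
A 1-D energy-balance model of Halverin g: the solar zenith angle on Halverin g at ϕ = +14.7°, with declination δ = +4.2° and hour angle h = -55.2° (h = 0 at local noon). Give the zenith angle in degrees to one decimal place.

cos θ_z = sin ϕ sin δ + cos ϕ cos δ cos h = 0.018585 + 0.550550 = 0.569135.
θ_z = arccos(0.569135) = 55.3°.

θ_z = 55.3°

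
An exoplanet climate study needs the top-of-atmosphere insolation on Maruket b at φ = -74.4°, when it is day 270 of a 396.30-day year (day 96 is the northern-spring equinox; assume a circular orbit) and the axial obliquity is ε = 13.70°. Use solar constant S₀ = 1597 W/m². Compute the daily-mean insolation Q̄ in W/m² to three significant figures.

Solar longitude: λ_s = 360° × (270 − 96)/396.30 = 158.062°.
sin δ = sin 13.70° × sin 158.062° = 0.08848, so δ = +5.076°.
cos H₀ = −tan(-74.4°) tan(+5.076°) = 0.3182, H₀ = 1.2470 rad.
Bracket: H₀ sin φ sin δ + cos φ cos δ sin H₀ = 1.2470×-0.96316×0.08848 + 0.26892×0.99608×0.94804 = -0.106270 + 0.253948 = 0.147678.
Q̄ = (S₀/π) × [bracket] = (1597/π) × 0.147678 = 75.07 W/m².

Q̄ ≈ 75.1 W/m²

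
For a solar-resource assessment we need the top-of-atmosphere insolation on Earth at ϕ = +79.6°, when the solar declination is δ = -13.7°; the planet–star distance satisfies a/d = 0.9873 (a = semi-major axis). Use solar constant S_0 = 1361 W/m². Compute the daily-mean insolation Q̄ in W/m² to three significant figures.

cos h₀ = −tan(+79.6°) tan(-13.700°) = 1.3282 ≥ 1 ⇒ polar night, h₀ = 0 and Q̄ = 0.
Inverse-square distance factor (a/d)² = 0.9873² = 0.974761.

Q̄ ≈ 0.00 W/m²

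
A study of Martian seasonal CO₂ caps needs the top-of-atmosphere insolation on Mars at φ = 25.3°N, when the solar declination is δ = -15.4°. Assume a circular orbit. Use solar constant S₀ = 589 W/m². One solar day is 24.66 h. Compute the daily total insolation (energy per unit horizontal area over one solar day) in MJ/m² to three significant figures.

11.7 MJ/m²

cos H₀ = −tan(+25.3°) tan(-15.400°) = 0.1302, H₀ = 1.4402 rad.
Bracket: H₀ sin φ sin δ + cos φ cos δ sin H₀ = 1.4402×0.42736×-0.26556 + 0.90408×0.96410×0.99149 = -0.163448 + 0.864206 = 0.700758.
Q̄ = (S₀/π) × [bracket] = (589/π) × 0.700758 = 131.38 W/m².
Daily total = Q̄ × 24.66 h × 3600 s/h = 131.38 × 24.66 × 3600 / 10⁶ = 11.66 MJ/m².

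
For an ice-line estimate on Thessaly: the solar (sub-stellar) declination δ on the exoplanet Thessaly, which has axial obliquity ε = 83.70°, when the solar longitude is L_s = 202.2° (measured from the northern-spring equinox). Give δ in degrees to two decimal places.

δ = -22.06°

sin δ = sin ε · sin L_s = sin 83.70° × sin 202.2° = -0.375559.
δ = arcsin(-0.375559) = -22.06°.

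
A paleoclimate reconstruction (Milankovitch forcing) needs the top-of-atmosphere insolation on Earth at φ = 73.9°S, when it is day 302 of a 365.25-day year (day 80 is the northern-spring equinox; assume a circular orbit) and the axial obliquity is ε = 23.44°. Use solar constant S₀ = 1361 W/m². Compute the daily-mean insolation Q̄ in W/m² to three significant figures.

Solar longitude: λ_s = 360° × (302 − 80)/365.25 = 218.809°.
sin δ = sin 23.44° × sin 218.809° = -0.24930, so δ = -14.436°.
cos H₀ = −tan(-73.9°) tan(-14.436°) = -0.8919, H₀ = 2.6723 rad.
Bracket: H₀ sin φ sin δ + cos φ cos δ sin H₀ = 2.6723×-0.96078×-0.24930 + 0.27731×0.96843×0.45224 = 0.640076 + 0.121451 = 0.761527.
Q̄ = (S₀/π) × [bracket] = (1361/π) × 0.761527 = 329.9 W/m².

Q̄ ≈ 330 W/m²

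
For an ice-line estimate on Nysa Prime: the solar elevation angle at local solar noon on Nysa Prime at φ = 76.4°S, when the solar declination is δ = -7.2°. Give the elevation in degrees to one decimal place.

20.8°

At local noon the hour angle is zero, so the zenith angle equals |φ − δ| = |-76.4° − (-7.200°)| = 69.200°.
Elevation = 90° − 69.200° = 20.8°.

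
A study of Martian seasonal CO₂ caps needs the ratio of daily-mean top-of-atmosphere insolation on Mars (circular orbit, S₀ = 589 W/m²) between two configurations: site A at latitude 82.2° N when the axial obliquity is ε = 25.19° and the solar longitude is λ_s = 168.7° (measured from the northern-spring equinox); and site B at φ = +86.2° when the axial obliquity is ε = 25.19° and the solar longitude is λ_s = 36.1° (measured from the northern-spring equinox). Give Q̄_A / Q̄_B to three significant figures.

— Configuration A (φ=+82.2°):
Solar declination: sin δ = sin ε · sin λ_s = sin 25.19° × sin 168.7° = 0.08340, so δ = +4.784°.
cos H₀ = −tan(+82.2°) tan(+4.784°) = -0.6110, H₀ = 2.2281 rad.
Bracket: H₀ sin φ sin δ + cos φ cos δ sin H₀ = 2.2281×0.99075×0.08340 + 0.13572×0.99652×0.79167 = 0.184105 + 0.107072 = 0.291177.
Q̄ = (S₀/π) × [bracket] = (589/π) × 0.291177 = 54.591 W/m².
— Configuration B (φ=+86.2°):
Solar declination: sin δ = sin ε · sin λ_s = sin 25.19° × sin 36.1° = 0.25077, so δ = +14.523°.
cos H₀ = −tan(+86.2°) tan(+14.523°) = -3.9002 ≤ −1 ⇒ polar day, H₀ = π.
Bracket: H₀ sin φ sin δ + cos φ cos δ sin H₀ = 3.1416×0.99780×0.25077 + 0.06627×0.96805×0.00000 = 0.786086 + 0.000000 = 0.786086.
Q̄ = (S₀/π) × [bracket] = (589/π) × 0.786086 = 147.38 W/m².
Ratio Q̄_A / Q̄_B = 54.591 / 147.38 = 0.3704.

Q̄_A / Q̄_B ≈ 0.370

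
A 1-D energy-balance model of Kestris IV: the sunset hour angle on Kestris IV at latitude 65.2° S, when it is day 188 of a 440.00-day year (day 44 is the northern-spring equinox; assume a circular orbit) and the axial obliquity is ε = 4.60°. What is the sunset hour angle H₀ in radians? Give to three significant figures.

H₀ = 1.42 rad

Solar longitude: λ_s = 360° × (188 − 44)/440.00 = 117.818°.
sin δ = sin 4.60° × sin 117.818° = 0.07093, so δ = +4.067°.
cos H₀ = −tan φ · tan δ = −tan(-65.2°) × tan(+4.067°) = 0.1539, so H₀ = 1.4163 rad = 81.15°.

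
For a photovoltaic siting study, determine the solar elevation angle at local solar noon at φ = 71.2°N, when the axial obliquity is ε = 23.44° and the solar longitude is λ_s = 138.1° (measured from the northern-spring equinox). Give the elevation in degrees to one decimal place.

34.2°

Solar declination: sin δ = sin ε · sin λ_s = sin 23.44° × sin 138.1° = 0.26566, so δ = +15.406°.
At local noon the hour angle is zero, so the zenith angle equals |φ − δ| = |+71.2° − (+15.406°)| = 55.794°.
Elevation = 90° − 55.794° = 34.2°.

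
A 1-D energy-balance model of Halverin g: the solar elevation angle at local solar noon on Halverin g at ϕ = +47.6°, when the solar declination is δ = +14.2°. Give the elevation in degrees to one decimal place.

56.6°

At local noon the hour angle is zero, so the zenith angle equals |ϕ − δ| = |+47.6° − (+14.200°)| = 33.400°.
Elevation = 90° − 33.400° = 56.6°.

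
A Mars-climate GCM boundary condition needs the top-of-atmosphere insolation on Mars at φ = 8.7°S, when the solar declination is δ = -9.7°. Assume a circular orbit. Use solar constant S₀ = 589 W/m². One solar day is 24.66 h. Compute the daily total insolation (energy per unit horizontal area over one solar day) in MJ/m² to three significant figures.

cos H₀ = −tan(-8.7°) tan(-9.700°) = -0.0262, H₀ = 1.5970 rad.
Bracket: H₀ sin φ sin δ + cos φ cos δ sin H₀ = 1.5970×-0.15126×-0.16849 + 0.98849×0.98570×0.99966 = 0.040701 + 0.974023 = 1.014724.
Q̄ = (S₀/π) × [bracket] = (589/π) × 1.014724 = 190.25 W/m².
Daily total = Q̄ × 24.66 h × 3600 s/h = 190.25 × 24.66 × 3600 / 10⁶ = 16.89 MJ/m².

16.9 MJ/m²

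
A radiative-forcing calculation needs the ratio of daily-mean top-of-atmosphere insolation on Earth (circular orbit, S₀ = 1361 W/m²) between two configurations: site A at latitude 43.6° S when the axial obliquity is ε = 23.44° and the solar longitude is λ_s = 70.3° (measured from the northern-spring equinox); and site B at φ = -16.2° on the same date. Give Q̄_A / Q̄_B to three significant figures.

Q̄_A / Q̄_B ≈ 0.432

— Configuration A (φ=-43.6°):
Solar declination: sin δ = sin ε · sin λ_s = sin 23.44° × sin 70.3° = 0.37451, so δ = +21.994°.
cos H₀ = −tan(-43.6°) tan(+21.994°) = 0.3846, H₀ = 1.1760 rad.
Bracket: H₀ sin φ sin δ + cos φ cos δ sin H₀ = 1.1760×-0.68962×0.37451 + 0.72417×0.92722×0.92307 = -0.303725 + 0.619809 = 0.316084.
Q̄ = (S₀/π) × [bracket] = (1361/π) × 0.316084 = 136.93 W/m².
— Configuration B (φ=-16.2°):
cos H₀ = −tan(-16.2°) tan(+21.994°) = 0.1173, H₀ = 1.4532 rad.
Bracket: H₀ sin φ sin δ + cos φ cos δ sin H₀ = 1.4532×-0.27899×0.37451 + 0.96029×0.92722×0.99309 = -0.151837 + 0.884247 = 0.732410.
Q̄ = (S₀/π) × [bracket] = (1361/π) × 0.732410 = 317.29 W/m².
Ratio Q̄_A / Q̄_B = 136.93 / 317.29 = 0.4316.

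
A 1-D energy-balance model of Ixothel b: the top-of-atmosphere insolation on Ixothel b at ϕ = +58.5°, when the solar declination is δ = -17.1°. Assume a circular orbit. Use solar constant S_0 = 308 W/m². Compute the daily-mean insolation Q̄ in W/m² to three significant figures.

Q̄ ≈ 16.7 W/m²

cos h₀ = −tan(+58.5°) tan(-17.100°) = 0.5020, h₀ = 1.0449 rad.
Bracket: h₀ sin ϕ sin δ + cos ϕ cos δ sin h₀ = 1.0449×0.85264×-0.29404 + 0.52250×0.95579×0.86485 = -0.261967 + 0.431906 = 0.169939.
Q̄ = (S_0/π) × [bracket] = (308/π) × 0.169939 = 16.66 W/m².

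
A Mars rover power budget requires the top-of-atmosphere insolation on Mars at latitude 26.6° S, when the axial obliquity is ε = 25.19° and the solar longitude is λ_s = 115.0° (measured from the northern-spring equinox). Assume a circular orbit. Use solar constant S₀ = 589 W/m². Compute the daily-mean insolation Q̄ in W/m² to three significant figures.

Q̄ ≈ 107 W/m²

Solar declination: sin δ = sin ε · sin λ_s = sin 25.19° × sin 115.0° = 0.38574, so δ = +22.690°.
cos H₀ = −tan(-26.6°) tan(+22.690°) = 0.2094, H₀ = 1.3599 rad.
Bracket: H₀ sin φ sin δ + cos φ cos δ sin H₀ = 1.3599×-0.44776×0.38574 + 0.89415×0.92261×0.97784 = -0.234880 + 0.806671 = 0.571791.
Q̄ = (S₀/π) × [bracket] = (589/π) × 0.571791 = 107.2 W/m².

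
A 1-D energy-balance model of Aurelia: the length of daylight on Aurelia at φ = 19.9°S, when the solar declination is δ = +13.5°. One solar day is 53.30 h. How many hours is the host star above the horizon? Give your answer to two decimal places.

25.17 h

cos H₀ = −tan φ · tan δ = −tan(-19.9°) × tan(+13.500°) = 0.0869, so H₀ = 1.4838 rad = 85.01°.
Daylight = 2H₀/(2π) × 53.30 h = (1.4838/π) × 53.30 = 25.17 h.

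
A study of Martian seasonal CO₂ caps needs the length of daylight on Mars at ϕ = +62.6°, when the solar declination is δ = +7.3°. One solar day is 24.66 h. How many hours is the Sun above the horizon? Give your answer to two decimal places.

cos h₀ = −tan ϕ · tan δ = −tan(+62.6°) × tan(+7.300°) = -0.2471, so h₀ = 1.8205 rad = 104.31°.
Daylight = 2h₀/(2π) × 24.66 h = (1.8205/π) × 24.66 = 14.29 h.

14.29 h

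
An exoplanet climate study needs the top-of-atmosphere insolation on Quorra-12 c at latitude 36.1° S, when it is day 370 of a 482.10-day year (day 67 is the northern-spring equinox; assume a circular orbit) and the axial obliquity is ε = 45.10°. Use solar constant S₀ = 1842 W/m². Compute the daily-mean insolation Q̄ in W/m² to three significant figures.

Solar longitude: λ_s = 360° × (370 − 67)/482.10 = 226.260°.
sin δ = sin 45.10° × sin 226.260° = -0.51177, so δ = -30.782°.
cos H₀ = −tan(-36.1°) tan(-30.782°) = -0.4344, H₀ = 2.0201 rad.
Bracket: H₀ sin φ sin δ + cos φ cos δ sin H₀ = 2.0201×-0.58920×-0.51177 + 0.80799×0.85913×0.90073 = 0.609131 + 0.625258 = 1.234389.
Q̄ = (S₀/π) × [bracket] = (1842/π) × 1.234389 = 723.8 W/m².

Q̄ ≈ 724 W/m²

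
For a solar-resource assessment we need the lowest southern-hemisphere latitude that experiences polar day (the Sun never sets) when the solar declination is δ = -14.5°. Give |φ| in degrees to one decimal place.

|φ| = 75.5°

Polar day requires cos H₀ = −tan φ tan δ ≤ −1, i.e. tan φ tan δ ≥ 1.
The boundary is |tan φ| · |tan δ| = 1, so |φ| = 90° − |δ| = 90° − 14.5° = 75.5° in the southern hemisphere.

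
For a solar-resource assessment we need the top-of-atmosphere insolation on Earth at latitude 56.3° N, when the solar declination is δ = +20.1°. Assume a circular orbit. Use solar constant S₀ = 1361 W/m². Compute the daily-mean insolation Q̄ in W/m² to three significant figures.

cos H₀ = −tan(+56.3°) tan(+20.100°) = -0.5487, H₀ = 2.1516 rad.
Bracket: H₀ sin φ sin δ + cos φ cos δ sin H₀ = 2.1516×0.83195×0.34366 + 0.55484×0.93909×0.83601 = 0.615160 + 0.435599 = 1.050759.
Q̄ = (S₀/π) × [bracket] = (1361/π) × 1.050759 = 455.2 W/m².

Q̄ ≈ 455 W/m²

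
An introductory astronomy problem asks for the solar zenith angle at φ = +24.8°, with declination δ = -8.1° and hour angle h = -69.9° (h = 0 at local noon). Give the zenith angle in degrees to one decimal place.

θ_z = 75.5°

cos θ_z = sin φ sin δ + cos φ cos δ cos h = -0.059101 + 0.308854 = 0.249753.
θ_z = arccos(0.249753) = 75.5°.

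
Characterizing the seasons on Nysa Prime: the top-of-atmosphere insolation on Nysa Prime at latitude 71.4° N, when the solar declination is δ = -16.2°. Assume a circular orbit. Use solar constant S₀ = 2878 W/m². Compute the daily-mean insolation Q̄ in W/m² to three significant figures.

cos H₀ = −tan(+71.4°) tan(-16.200°) = 0.8633, H₀ = 0.5291 rad.
Bracket: H₀ sin φ sin δ + cos φ cos δ sin H₀ = 0.5291×0.94777×-0.27899 + 0.31896×0.96029×0.50472 = -0.139904 + 0.154593 = 0.014689.
Q̄ = (S₀/π) × [bracket] = (2878/π) × 0.014689 = 13.46 W/m².

Q̄ ≈ 13.5 W/m²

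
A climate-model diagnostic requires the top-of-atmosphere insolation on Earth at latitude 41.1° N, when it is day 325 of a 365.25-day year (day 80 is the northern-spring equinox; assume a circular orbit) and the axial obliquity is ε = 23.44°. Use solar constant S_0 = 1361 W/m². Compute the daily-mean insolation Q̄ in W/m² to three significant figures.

Solar longitude: L_s = 360° × (325 − 80)/365.25 = 241.478°.
sin δ = sin 23.44° × sin 241.478° = -0.34951, so δ = -20.457°.
cos h₀ = −tan(+41.1°) tan(-20.457°) = 0.3254, h₀ = 1.2393 rad.
Bracket: h₀ sin ϕ sin δ + cos ϕ cos δ sin h₀ = 1.2393×0.65738×-0.34951 + 0.75356×0.93693×0.94557 = -0.284743 + 0.667604 = 0.382861.
Q̄ = (S_0/π) × [bracket] = (1361/π) × 0.382861 = 165.9 W/m².

Q̄ ≈ 166 W/m²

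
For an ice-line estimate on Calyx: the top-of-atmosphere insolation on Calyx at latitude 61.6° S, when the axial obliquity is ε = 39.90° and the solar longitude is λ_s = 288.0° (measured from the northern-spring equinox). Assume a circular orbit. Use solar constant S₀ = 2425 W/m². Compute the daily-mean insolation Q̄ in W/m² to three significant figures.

Q̄ ≈ 1.30e+03 W/m²

Solar declination: sin δ = sin ε · sin λ_s = sin 39.90° × sin 288.0° = -0.61005, so δ = -37.593°.
cos H₀ = −tan(-61.6°) tan(-37.593°) = -1.4239 ≤ −1 ⇒ polar day, H₀ = π.
Bracket: H₀ sin φ sin δ + cos φ cos δ sin H₀ = 3.1416×-0.87965×-0.61005 + 0.47562×0.79236×0.00000 = 1.685878 + 0.000000 = 1.685878.
Q̄ = (S₀/π) × [bracket] = (2425/π) × 1.685878 = 1301 W/m².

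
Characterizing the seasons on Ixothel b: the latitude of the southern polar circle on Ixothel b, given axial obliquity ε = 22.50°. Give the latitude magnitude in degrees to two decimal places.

67.50°

The polar circle is the lowest latitude that experiences at least one full rotation of continuous darkness at the northern-summer solstice; it lies at |ϕ| = 90° − ε = 90° − 22.50° = 67.50°.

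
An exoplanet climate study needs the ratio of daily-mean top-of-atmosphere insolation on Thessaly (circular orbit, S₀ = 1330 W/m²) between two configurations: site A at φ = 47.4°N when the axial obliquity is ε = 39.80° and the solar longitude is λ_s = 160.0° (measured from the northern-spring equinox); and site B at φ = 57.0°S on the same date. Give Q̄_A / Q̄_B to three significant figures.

Q̄_A / Q̄_B ≈ 3.39

— Configuration A (φ=+47.4°):
Solar declination: sin δ = sin ε · sin λ_s = sin 39.80° × sin 160.0° = 0.21893, so δ = +12.646°.
cos H₀ = −tan(+47.4°) tan(+12.646°) = -0.2440, H₀ = 1.8173 rad.
Bracket: H₀ sin φ sin δ + cos φ cos δ sin H₀ = 1.8173×0.73610×0.21893 + 0.67688×0.97574×0.96977 = 0.292866 + 0.640493 = 0.933359.
Q̄ = (S₀/π) × [bracket] = (1330/π) × 0.933359 = 395.14 W/m².
— Configuration B (φ=-57.0°):
cos H₀ = −tan(-57.0°) tan(+12.646°) = 0.3455, H₀ = 1.2180 rad.
Bracket: H₀ sin φ sin δ + cos φ cos δ sin H₀ = 1.2180×-0.83867×0.21893 + 0.54464×0.97574×0.93842 = -0.223637 + 0.498702 = 0.275065.
Q̄ = (S₀/π) × [bracket] = (1330/π) × 0.275065 = 116.45 W/m².
Ratio Q̄_A / Q̄_B = 395.14 / 116.45 = 3.393.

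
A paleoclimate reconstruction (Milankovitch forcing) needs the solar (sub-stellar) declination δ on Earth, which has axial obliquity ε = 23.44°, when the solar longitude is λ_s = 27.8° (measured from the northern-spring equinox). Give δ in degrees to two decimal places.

sin δ = sin ε · sin λ_s = sin 23.44° × sin 27.8° = 0.185523.
δ = arcsin(0.185523) = +10.69°.

δ = +10.69°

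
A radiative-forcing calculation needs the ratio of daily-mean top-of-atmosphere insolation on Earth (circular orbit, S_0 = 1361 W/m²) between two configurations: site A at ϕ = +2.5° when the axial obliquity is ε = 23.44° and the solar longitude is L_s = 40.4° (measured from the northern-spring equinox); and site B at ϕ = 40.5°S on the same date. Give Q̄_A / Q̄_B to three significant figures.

— Configuration A (ϕ=+2.5°):
Solar declination: sin δ = sin ε · sin L_s = sin 23.44° × sin 40.4° = 0.25781, so δ = +14.940°.
cos h₀ = −tan(+2.5°) tan(+14.940°) = -0.0117, h₀ = 1.5824 rad.
Bracket: h₀ sin ϕ sin δ + cos ϕ cos δ sin h₀ = 1.5824×0.04362×0.25781 + 0.99905×0.96619×0.99993 = 0.017795 + 0.965205 = 0.983000.
Q̄ = (S_0/π) × [bracket] = (1361/π) × 0.983000 = 425.86 W/m².
— Configuration B (ϕ=-40.5°):
cos h₀ = −tan(-40.5°) tan(+14.940°) = 0.2279, h₀ = 1.3409 rad.
Bracket: h₀ sin ϕ sin δ + cos ϕ cos δ sin h₀ = 1.3409×-0.64945×0.25781 + 0.76041×0.96619×0.97368 = -0.224513 + 0.715363 = 0.490850.
Q̄ = (S_0/π) × [bracket] = (1361/π) × 0.490850 = 212.65 W/m².
Ratio Q̄_A / Q̄_B = 425.86 / 212.65 = 2.003.

Q̄_A / Q̄_B ≈ 2.00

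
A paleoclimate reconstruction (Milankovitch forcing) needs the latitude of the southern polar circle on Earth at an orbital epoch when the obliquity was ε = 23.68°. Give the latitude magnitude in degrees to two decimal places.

The polar circle is the lowest latitude that experiences at least one full rotation of continuous darkness at the northern-summer solstice; it lies at |ϕ| = 90° − ε = 90° − 23.68° = 66.32°.

66.32°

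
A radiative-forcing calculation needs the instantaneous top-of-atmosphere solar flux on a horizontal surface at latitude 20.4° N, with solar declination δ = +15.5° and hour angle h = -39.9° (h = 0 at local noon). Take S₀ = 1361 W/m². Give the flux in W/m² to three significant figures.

cos θ_z = sin φ sin δ + cos φ cos δ cos h = 0.093152 + 0.692899 = 0.786051.
Flux = S₀ · cos θ_z = 1361 × 0.786051 = 1070 W/m².

1.07e+03 W/m²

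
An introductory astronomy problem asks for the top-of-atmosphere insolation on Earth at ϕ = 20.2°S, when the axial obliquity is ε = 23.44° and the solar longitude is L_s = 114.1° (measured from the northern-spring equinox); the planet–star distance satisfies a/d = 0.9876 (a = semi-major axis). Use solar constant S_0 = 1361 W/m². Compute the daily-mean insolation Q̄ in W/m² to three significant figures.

Solar declination: sin δ = sin ε · sin L_s = sin 23.44° × sin 114.1° = 0.36311, so δ = +21.292°.
cos h₀ = −tan(-20.2°) tan(+21.292°) = 0.1434, h₀ = 1.4269 rad.
Bracket: h₀ sin ϕ sin δ + cos ϕ cos δ sin h₀ = 1.4269×-0.34530×0.36311 + 0.93849×0.93174×0.98967 = -0.178907 + 0.865396 = 0.686489.
Inverse-square distance factor (a/d)² = 0.9876² = 0.975354.
Q̄ = (S_0/π) × 0.975354 × [bracket] = (1361/π) × 0.975354 × 0.686489 = 290.1 W/m².

Q̄ ≈ 290 W/m²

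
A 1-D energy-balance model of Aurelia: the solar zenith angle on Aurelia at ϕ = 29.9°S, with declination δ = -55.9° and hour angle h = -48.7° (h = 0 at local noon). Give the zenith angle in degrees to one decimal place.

θ_z = 42.8°

cos θ_z = sin ϕ sin δ + cos ϕ cos δ cos h = 0.412778 + 0.320771 = 0.733549.
θ_z = arccos(0.733549) = 42.8°.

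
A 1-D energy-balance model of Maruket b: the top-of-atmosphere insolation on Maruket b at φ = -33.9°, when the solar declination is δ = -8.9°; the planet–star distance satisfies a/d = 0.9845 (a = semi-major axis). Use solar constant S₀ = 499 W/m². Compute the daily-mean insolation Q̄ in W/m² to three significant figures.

Q̄ ≈ 148 W/m²

cos H₀ = −tan(-33.9°) tan(-8.900°) = -0.1052, H₀ = 1.6762 rad.
Bracket: H₀ sin φ sin δ + cos φ cos δ sin H₀ = 1.6762×-0.55775×-0.15471 + 0.83001×0.98796×0.99445 = 0.144638 + 0.815466 = 0.960104.
Inverse-square distance factor (a/d)² = 0.9845² = 0.969240.
Q̄ = (S₀/π) × 0.969240 × [bracket] = (499/π) × 0.969240 × 0.960104 = 147.8 W/m².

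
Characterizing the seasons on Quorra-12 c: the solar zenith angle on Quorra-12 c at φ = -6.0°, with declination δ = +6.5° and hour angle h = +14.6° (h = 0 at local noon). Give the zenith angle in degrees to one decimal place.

cos θ_z = sin φ sin δ + cos φ cos δ cos h = -0.011833 + 0.956221 = 0.944388.
θ_z = arccos(0.944388) = 19.2°.

θ_z = 19.2°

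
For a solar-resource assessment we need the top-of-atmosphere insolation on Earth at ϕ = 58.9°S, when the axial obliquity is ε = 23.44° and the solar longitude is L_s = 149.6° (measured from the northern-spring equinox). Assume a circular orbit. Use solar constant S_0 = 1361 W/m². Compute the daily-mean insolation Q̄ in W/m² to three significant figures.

Q̄ ≈ 115 W/m²

Solar declination: sin δ = sin ε · sin L_s = sin 23.44° × sin 149.6° = 0.20129, so δ = +11.613°.
cos h₀ = −tan(-58.9°) tan(+11.613°) = 0.3407, h₀ = 1.2232 rad.
Bracket: h₀ sin ϕ sin δ + cos ϕ cos δ sin h₀ = 1.2232×-0.85627×0.20129 + 0.51653×0.97953×0.94019 = -0.210829 + 0.475695 = 0.264866.
Q̄ = (S_0/π) × [bracket] = (1361/π) × 0.264866 = 114.7 W/m².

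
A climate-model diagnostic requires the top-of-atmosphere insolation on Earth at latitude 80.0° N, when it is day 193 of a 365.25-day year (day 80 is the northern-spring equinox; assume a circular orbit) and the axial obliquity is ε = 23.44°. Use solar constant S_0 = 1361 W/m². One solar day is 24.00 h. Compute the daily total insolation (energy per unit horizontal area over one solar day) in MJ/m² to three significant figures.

42.9 MJ/m²

Solar longitude: L_s = 360° × (193 − 80)/365.25 = 111.376°.
sin δ = sin 23.44° × sin 111.376° = 0.37042, so δ = +21.742°.
cos h₀ = −tan(+80.0°) tan(+21.742°) = -2.2617 ≤ −1 ⇒ polar day, h₀ = π.
Bracket: h₀ sin ϕ sin δ + cos ϕ cos δ sin h₀ = 3.1416×0.98481×0.37042 + 0.17365×0.92886×0.00000 = 1.146035 + 0.000000 = 1.146035.
Q̄ = (S_0/π) × [bracket] = (1361/π) × 1.146035 = 496.49 W/m².
Daily total = Q̄ × 24.00 h × 3600 s/h = 496.49 × 24.00 × 3600 / 10⁶ = 42.90 MJ/m².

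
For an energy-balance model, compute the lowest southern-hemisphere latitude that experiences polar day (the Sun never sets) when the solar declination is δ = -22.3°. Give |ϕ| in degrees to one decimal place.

Polar day requires cos h₀ = −tan ϕ tan δ ≤ −1, i.e. tan ϕ tan δ ≥ 1.
The boundary is |tan ϕ| · |tan δ| = 1, so |ϕ| = 90° − |δ| = 90° − 22.3° = 67.7° in the southern hemisphere.

|ϕ| = 67.7°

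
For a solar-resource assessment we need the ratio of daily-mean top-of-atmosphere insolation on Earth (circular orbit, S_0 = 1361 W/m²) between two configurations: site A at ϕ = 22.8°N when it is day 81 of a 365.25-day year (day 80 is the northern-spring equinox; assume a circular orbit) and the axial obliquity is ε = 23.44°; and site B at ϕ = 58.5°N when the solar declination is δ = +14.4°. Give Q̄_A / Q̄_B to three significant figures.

Q̄_A / Q̄_B ≈ 1.05

— Configuration A (ϕ=+22.8°):
Solar longitude: L_s = 360° × (81 − 80)/365.25 = 0.986°.
sin δ = sin 23.44° × sin 0.986° = 0.00684, so δ = +0.392°.
cos h₀ = −tan(+22.8°) tan(+0.392°) = -0.0029, h₀ = 1.5737 rad.
Bracket: h₀ sin ϕ sin δ + cos ϕ cos δ sin h₀ = 1.5737×0.38752×0.00684 + 0.92186×0.99998×1.00000 = 0.004171 + 0.921842 = 0.926013.
Q̄ = (S_0/π) × [bracket] = (1361/π) × 0.926013 = 401.17 W/m².
— Configuration B (ϕ=+58.5°):
cos h₀ = −tan(+58.5°) tan(+14.400°) = -0.4190, h₀ = 2.0031 rad.
Bracket: h₀ sin ϕ sin δ + cos ϕ cos δ sin h₀ = 2.0031×0.85264×0.24869 + 0.52250×0.96858×0.90799 = 0.424743 + 0.459518 = 0.884261.
Q̄ = (S_0/π) × [bracket] = (1361/π) × 0.884261 = 383.08 W/m².
Ratio Q̄_A / Q̄_B = 401.17 / 383.08 = 1.047.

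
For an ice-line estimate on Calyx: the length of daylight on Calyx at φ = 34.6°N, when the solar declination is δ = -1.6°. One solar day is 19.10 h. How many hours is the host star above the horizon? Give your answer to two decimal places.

cos H₀ = −tan φ · tan δ = −tan(+34.6°) × tan(-1.600°) = 0.0193, so H₀ = 1.5515 rad = 88.90°.
Daylight = 2H₀/(2π) × 19.10 h = (1.5515/π) × 19.10 = 9.43 h.

9.43 h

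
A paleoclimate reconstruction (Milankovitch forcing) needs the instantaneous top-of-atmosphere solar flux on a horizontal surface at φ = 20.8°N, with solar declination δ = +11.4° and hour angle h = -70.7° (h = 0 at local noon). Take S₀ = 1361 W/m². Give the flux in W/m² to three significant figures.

cos θ_z = sin φ sin δ + cos φ cos δ cos h = 0.070189 + 0.302878 = 0.373067.
Flux = S₀ · cos θ_z = 1361 × 0.373067 = 507.7 W/m².

508 W/m²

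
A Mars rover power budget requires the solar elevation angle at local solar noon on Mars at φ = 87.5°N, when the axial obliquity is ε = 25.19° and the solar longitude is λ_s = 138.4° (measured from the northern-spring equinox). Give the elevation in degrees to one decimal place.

Solar declination: sin δ = sin ε · sin λ_s = sin 25.19° × sin 138.4° = 0.28258, so δ = +16.414°.
At local noon the hour angle is zero, so the zenith angle equals |φ − δ| = |+87.5° − (+16.414°)| = 71.086°.
Elevation = 90° − 71.086° = 18.9°.

18.9°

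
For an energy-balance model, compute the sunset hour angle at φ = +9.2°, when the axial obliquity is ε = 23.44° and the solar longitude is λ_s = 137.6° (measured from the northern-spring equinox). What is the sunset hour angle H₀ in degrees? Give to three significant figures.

H₀ = 92.6°

Solar declination: sin δ = sin ε · sin λ_s = sin 23.44° × sin 137.6° = 0.26823, so δ = +15.559°.
cos H₀ = −tan φ · tan δ = −tan(+9.2°) × tan(+15.559°) = -0.0451, so H₀ = 1.6159 rad = 92.58°.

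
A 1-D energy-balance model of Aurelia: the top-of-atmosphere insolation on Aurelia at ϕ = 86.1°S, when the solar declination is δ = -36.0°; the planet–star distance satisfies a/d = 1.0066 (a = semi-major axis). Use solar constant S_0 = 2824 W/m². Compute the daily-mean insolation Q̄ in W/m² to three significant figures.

cos h₀ = −tan(-86.1°) tan(-36.000°) = -10.6573 ≤ −1 ⇒ polar day, h₀ = π.
Bracket: h₀ sin ϕ sin δ + cos ϕ cos δ sin h₀ = 3.1416×-0.99768×-0.58779 + 0.06802×0.80902×0.00000 = 1.842317 + 0.000000 = 1.842317.
Inverse-square distance factor (a/d)² = 1.0066² = 1.013244.
Q̄ = (S_0/π) × 1.013244 × [bracket] = (2824/π) × 1.013244 × 1.842317 = 1678 W/m².

Q̄ ≈ 1.68e+03 W/m²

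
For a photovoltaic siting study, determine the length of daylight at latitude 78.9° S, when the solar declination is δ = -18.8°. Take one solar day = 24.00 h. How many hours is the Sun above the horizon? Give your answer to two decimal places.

24.00 h

Sunrise equation: cos h₀ = −tan ϕ · tan δ = -1.7352 ≤ −1, so the Sun never sets (polar day) and h₀ = π.
Daylight = 2h₀/(2π) × 24.00 h = (3.1416/π) × 24.00 = 24.00 h.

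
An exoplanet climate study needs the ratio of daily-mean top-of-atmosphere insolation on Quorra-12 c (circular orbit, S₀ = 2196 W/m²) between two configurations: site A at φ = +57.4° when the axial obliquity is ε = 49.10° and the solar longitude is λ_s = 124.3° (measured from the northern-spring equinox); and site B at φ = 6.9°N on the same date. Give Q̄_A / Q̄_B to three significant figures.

— Configuration A (φ=+57.4°):
Solar declination: sin δ = sin ε · sin λ_s = sin 49.10° × sin 124.3° = 0.62441, so δ = +38.639°.
cos H₀ = −tan(+57.4°) tan(+38.639°) = -1.2500 ≤ −1 ⇒ polar day, H₀ = π.
Bracket: H₀ sin φ sin δ + cos φ cos δ sin H₀ = 3.1416×0.84245×0.62441 + 0.53877×0.78110×0.00000 = 1.652589 + 0.000000 = 1.652589.
Q̄ = (S₀/π) × [bracket] = (2196/π) × 1.652589 = 1155.2 W/m².
— Configuration B (φ=+6.9°):
cos H₀ = −tan(+6.9°) tan(+38.639°) = -0.0967, H₀ = 1.6677 rad.
Bracket: H₀ sin φ sin δ + cos φ cos δ sin H₀ = 1.6677×0.12014×0.62441 + 0.99276×0.78110×0.99531 = 0.125105 + 0.771808 = 0.896913.
Q̄ = (S₀/π) × [bracket] = (2196/π) × 0.896913 = 626.95 W/m².
Ratio Q̄_A / Q̄_B = 1155.2 / 626.95 = 1.843.

Q̄_A / Q̄_B ≈ 1.84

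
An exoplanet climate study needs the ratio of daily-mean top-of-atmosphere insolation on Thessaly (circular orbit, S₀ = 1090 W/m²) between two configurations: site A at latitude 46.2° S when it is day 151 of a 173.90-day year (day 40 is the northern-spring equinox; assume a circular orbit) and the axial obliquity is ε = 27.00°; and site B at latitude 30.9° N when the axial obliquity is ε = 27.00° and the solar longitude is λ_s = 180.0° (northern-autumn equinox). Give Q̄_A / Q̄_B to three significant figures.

— Configuration A (φ=-46.2°):
Solar longitude: λ_s = 360° × (151 − 40)/173.90 = 229.787°.
sin δ = sin 27.00° × sin 229.787° = -0.34669, so δ = -20.285°.
cos H₀ = −tan(-46.2°) tan(-20.285°) = -0.3854, H₀ = 1.9665 rad.
Bracket: H₀ sin φ sin δ + cos φ cos δ sin H₀ = 1.9665×-0.72176×-0.34669 + 0.69214×0.93798×0.92274 = 0.492071 + 0.599055 = 1.091126.
Q̄ = (S₀/π) × [bracket] = (1090/π) × 1.091126 = 378.57 W/m².
— Configuration B (φ=+30.9°):
Solar declination: sin δ = sin ε · sin λ_s = sin 27.00° × sin 180.0° = 0.00000, so δ = +0.000°.
cos H₀ = −tan(+30.9°) tan(+0.000°) = -0.0000, H₀ = 1.5708 rad.
Bracket: H₀ sin φ sin δ + cos φ cos δ sin H₀ = 1.5708×0.51354×0.00000 + 0.85806×1.00000×1.00000 = 0.000000 + 0.858060 = 0.858060.
Q̄ = (S₀/π) × [bracket] = (1090/π) × 0.858060 = 297.71 W/m².
Ratio Q̄_A / Q̄_B = 378.57 / 297.71 = 1.272.

Q̄_A / Q̄_B ≈ 1.27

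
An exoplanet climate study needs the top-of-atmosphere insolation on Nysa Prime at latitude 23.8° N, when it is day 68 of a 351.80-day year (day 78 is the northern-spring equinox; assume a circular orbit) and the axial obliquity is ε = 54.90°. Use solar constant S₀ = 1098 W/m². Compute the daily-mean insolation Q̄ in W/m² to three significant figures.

Solar longitude: λ_s = 360° × (68 − 78)/351.80 = -10.233°, i.e. -10.233° + 360° = 349.767°.
sin δ = sin 54.90° × sin 349.767° = -0.14535, so δ = -8.357°.
cos H₀ = −tan(+23.8°) tan(-8.357°) = 0.0648, H₀ = 1.5060 rad.
Bracket: H₀ sin φ sin δ + cos φ cos δ sin H₀ = 1.5060×0.40355×-0.14535 + 0.91496×0.98938×0.99790 = -0.088336 + 0.903342 = 0.815006.
Q̄ = (S₀/π) × [bracket] = (1098/π) × 0.815006 = 284.8 W/m².

Q̄ ≈ 285 W/m²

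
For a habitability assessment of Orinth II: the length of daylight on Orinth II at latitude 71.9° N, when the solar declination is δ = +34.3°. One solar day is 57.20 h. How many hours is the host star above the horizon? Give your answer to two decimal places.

57.20 h

Sunrise equation: cos H₀ = −tan φ · tan δ = -2.0871 ≤ −1, so the host star never sets (polar day) and H₀ = π.
Daylight = 2H₀/(2π) × 57.20 h = (3.1416/π) × 57.20 = 57.20 h.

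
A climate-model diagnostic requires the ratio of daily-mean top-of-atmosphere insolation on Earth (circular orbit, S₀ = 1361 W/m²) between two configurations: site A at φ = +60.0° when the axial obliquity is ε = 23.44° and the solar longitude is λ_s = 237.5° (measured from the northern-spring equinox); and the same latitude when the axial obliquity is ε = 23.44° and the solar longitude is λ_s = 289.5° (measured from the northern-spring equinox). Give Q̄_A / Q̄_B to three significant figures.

— Configuration A (φ=+60.0°):
Solar declination: sin δ = sin ε · sin λ_s = sin 23.44° × sin 237.5° = -0.33549, so δ = -19.602°.
cos H₀ = −tan(+60.0°) tan(-19.602°) = 0.6168, H₀ = 0.9061 rad.
Bracket: H₀ sin φ sin δ + cos φ cos δ sin H₀ = 0.9061×0.86603×-0.33549 + 0.50000×0.94204×0.78709 = -0.263262 + 0.370735 = 0.107473.
Q̄ = (S₀/π) × [bracket] = (1361/π) × 0.107473 = 46.559 W/m².
— Configuration B (φ=+60.0°):
Solar declination: sin δ = sin ε · sin λ_s = sin 23.44° × sin 289.5° = -0.37497, so δ = -22.023°.
cos H₀ = −tan(+60.0°) tan(-22.023°) = 0.7006, H₀ = 0.7946 rad.
Bracket: H₀ sin φ sin δ + cos φ cos δ sin H₀ = 0.7946×0.86603×-0.37497 + 0.50000×0.92704×0.71357 = -0.258035 + 0.330754 = 0.072719.
Q̄ = (S₀/π) × [bracket] = (1361/π) × 0.072719 = 31.503 W/m².
Ratio Q̄_A / Q̄_B = 46.559 / 31.503 = 1.478.

Q̄_A / Q̄_B ≈ 1.48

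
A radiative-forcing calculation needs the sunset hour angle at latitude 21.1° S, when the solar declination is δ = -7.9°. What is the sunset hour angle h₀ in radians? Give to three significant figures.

cos h₀ = −tan ϕ · tan δ = −tan(-21.1°) × tan(-7.900°) = -0.0535, so h₀ = 1.6244 rad = 93.07°.

h₀ = 1.62 rad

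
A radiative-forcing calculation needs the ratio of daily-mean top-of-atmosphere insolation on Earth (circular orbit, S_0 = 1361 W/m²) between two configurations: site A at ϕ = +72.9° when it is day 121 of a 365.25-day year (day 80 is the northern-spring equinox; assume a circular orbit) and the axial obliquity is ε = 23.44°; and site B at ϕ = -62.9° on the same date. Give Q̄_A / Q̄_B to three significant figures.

— Configuration A (ϕ=+72.9°):
Solar longitude: L_s = 360° × (121 − 80)/365.25 = 40.411°.
sin δ = sin 23.44° × sin 40.411° = 0.25787, so δ = +14.944°.
cos h₀ = −tan(+72.9°) tan(+14.944°) = -0.8676, h₀ = 2.6211 rad.
Bracket: h₀ sin ϕ sin δ + cos ϕ cos δ sin h₀ = 2.6211×0.95579×0.25787 + 0.29404×0.96618×0.49732 = 0.646021 + 0.141286 = 0.787307.
Q̄ = (S_0/π) × [bracket] = (1361/π) × 0.787307 = 341.08 W/m².
— Configuration B (ϕ=-62.9°):
cos h₀ = −tan(-62.9°) tan(+14.944°) = 0.5216, h₀ = 1.0221 rad.
Bracket: h₀ sin ϕ sin δ + cos ϕ cos δ sin h₀ = 1.0221×-0.89021×0.25787 + 0.45554×0.96618×0.85321 = -0.234632 + 0.375526 = 0.140894.
Q̄ = (S_0/π) × [bracket] = (1361/π) × 0.140894 = 61.038 W/m².
Ratio Q̄_A / Q̄_B = 341.08 / 61.038 = 5.588.

Q̄_A / Q̄_B ≈ 5.59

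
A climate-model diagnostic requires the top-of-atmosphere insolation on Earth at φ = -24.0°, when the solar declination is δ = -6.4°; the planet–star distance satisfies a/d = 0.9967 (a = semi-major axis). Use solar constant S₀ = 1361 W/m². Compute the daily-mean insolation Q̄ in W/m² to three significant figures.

Q̄ ≈ 422 W/m²

cos H₀ = −tan(-24.0°) tan(-6.400°) = -0.0499, H₀ = 1.6208 rad.
Bracket: H₀ sin φ sin δ + cos φ cos δ sin H₀ = 1.6208×-0.40674×-0.11147 + 0.91355×0.99377×0.99875 = 0.073486 + 0.906724 = 0.980210.
Inverse-square distance factor (a/d)² = 0.9967² = 0.993411.
Q̄ = (S₀/π) × 0.993411 × [bracket] = (1361/π) × 0.993411 × 0.980210 = 421.8 W/m².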